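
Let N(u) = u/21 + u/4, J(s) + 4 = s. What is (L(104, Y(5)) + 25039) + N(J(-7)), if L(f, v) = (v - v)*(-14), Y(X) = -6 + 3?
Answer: 2103001/84 ≈ 25036.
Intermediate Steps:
Y(X) = -3
J(s) = -4 + s
L(f, v) = 0 (L(f, v) = 0*(-14) = 0)
N(u) = 25*u/84 (N(u) = u*(1/21) + u*(1/4) = u/21 + u/4 = 25*u/84)
(L(104, Y(5)) + 25039) + N(J(-7)) = (0 + 25039) + 25*(-4 - 7)/84 = 25039 + (25/84)*(-11) = 25039 - 275/84 = 2103001/84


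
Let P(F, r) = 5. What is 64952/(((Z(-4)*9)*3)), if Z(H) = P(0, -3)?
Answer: 64952/135 ≈ 481.13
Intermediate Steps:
Z(H) = 5
64952/(((Z(-4)*9)*3)) = 64952/(((5*9)*3)) = 64952/((45*3)) = 64952/135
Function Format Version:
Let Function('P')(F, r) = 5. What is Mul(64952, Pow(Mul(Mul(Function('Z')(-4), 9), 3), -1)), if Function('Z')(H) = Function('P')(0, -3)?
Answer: Rational(64952, 135) ≈ 481.13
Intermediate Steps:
Function('Z')(H) = 5
Mul(64952, Pow(Mul(Mul(Function('Z')(-4), 9), 3), -1)) = Mul(64952, Pow(Mul(Mul(5, 9), 3), -1)) = Mul(64952, Pow(Mul(45, 3), -1)) = Mul(64952, Pow(135, -1)) = Mul(64952, Rational(1, 135)) = Rational(64952, 135)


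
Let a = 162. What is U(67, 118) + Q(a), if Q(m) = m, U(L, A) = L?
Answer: 229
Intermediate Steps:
U(67, 118) + Q(a) = 67 + 162 = 229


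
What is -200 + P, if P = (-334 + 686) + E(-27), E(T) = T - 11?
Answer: 114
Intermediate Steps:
E(T) = -11 + T
P = 314 (P = (-334 + 686) + (-11 - 27) = 352 - 38 = 314)
-200 + P = -200 + 314 = 114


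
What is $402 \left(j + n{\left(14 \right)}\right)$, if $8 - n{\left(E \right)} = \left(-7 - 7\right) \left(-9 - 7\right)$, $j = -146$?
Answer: $-145524$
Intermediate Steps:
$n{\left(E \right)} = -216$ ($n{\left(E \right)} = 8 - \left(-7 - 7\right) \left(-9 - 7\right) = 8 - \left(-14\right) \left(-16\right) = 8 - 224 = -216$)
$402 \left(j + n{\left(14 \right)}\right) = 402 \left(-146 - 216\right) = 402 \left(-362\right) = -145524$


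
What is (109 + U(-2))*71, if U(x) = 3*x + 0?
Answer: 7313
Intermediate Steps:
U(x) = 3*x
(109 + U(-2))*71 = (109 + 3*(-2))*71 = (109 - 6)*71 = 103*71 = 7313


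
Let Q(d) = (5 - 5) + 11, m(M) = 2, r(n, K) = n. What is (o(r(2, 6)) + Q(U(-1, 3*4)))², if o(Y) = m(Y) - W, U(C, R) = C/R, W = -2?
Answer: 225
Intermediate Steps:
o(Y) = 4 (o(Y) = 2 - 1*(-2) = 2 + 2 = 4)
Q(d) = 11 (Q(d) = 0 + 11 = 11)
(o(r(2, 6)) + Q(U(-1, 3*4)))² = (4 + 11)² = 15² = 225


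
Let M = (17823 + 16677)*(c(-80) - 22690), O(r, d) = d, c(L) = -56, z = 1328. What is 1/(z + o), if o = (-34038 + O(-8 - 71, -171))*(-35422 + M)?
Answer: 1/26846279785526 ≈ 3.7249e-14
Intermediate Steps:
M = -784737000 (M = (17823 + 16677)*(-56 - 22690) = 34500*(-22746) = -784737000)
o = 26846279784198 (o = (-34038 - 171)*(-35422 - 784737000) = -34209*(-784772422) = 26846279784198)
1/(z + o) = 1/(1328 + 26846279784198) = 1/26846279785526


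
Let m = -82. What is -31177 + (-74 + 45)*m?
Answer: -28799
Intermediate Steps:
-31177 + (-74 + 45)*m = -31177 + (-74 + 45)*(-82) = -31177 - 29*(-82) = -31177 + 2378 = -28799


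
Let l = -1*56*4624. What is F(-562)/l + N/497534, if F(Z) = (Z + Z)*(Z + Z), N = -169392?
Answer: -21013611151/4026045128 ≈ -5.2194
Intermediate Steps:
F(Z) = 4*Z² (F(Z) = (2*Z)*(2*Z) = 4*Z²)
l = -258944 (l = -56*4624 = -258944)
F(-562)/l + N/497534 = (4*(-562)²)/(-258944) - 169392/497534 = (4*315844)*(-1/258944) - 169392*1/497534 = 1263376*(-1/258944) - 84696/248767 = -78961/16184 - 84696/248767 = -21013611151/4026045128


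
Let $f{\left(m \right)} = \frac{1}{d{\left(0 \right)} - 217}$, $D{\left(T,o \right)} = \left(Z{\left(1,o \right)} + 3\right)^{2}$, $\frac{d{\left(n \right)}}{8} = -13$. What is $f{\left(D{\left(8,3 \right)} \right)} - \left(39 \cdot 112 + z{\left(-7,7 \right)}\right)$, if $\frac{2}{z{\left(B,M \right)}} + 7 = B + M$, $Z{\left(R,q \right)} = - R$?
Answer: $- \frac{9814261}{2247} \approx -4367.7$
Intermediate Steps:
$d{\left(n \right)} = -104$ ($d{\left(n \right)} = 8 \left(-13\right) = -104$)
$D{\left(T,o \right)} = 4$ ($D{\left(T,o \right)} = \left(\left(-1\right) 1 + 3\right)^{2} = \left(-1 + 3\right)^{2} = 2^{2} = 4$)
$f{\left(m \right)} = - \frac{1}{321}$ ($f{\left(m \right)} = \frac{1}{-104 - 217} = \frac{1}{-321} = - \frac{1}{321}$)
$z{\left(B,M \right)} = \frac{2}{-7 + B + M}$ ($z{\left(B,M \right)} = \frac{2}{-7 + \left(B + M\right)} = \frac{2}{-7 + B + M}$)
$f{\left(D{\left(8,3 \right)} \right)} - \left(39 \cdot 112 + z{\left(-7,7 \right)}\right) = - \frac{1}{321} - \left(39 \cdot 112 + \frac{2}{-7 - 7 + 7}\right) = - \frac{1}{321} - \left(4368 + \frac{2}{-7}\right) = - \frac{1}{321} - \left(4368 + 2 \left(- \frac{1}{7}\right)\right) = - \frac{1}{321} - \left(4368 - \frac{2}{7}\right) = - \frac{1}{321} - \frac{30574}{7} = - \frac{9814261}{2247}$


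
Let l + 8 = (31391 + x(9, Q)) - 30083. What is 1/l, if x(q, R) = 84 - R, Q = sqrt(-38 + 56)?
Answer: 692/957719 + 3*sqrt(2)/1915438 ≈ 0.00072477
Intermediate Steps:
Q = 3*sqrt(2) (Q = sqrt(18) = 3*sqrt(2) ≈ 4.2426)
l = 1384 - 3*sqrt(2) (l = -8 + ((31391 + (84 - 3*sqrt(2))) - 30083) = -8 + ((31475 - 3*sqrt(2)) - 30083) = -8 + (1392 - 3*sqrt(2)) = 1384 - 3*sqrt(2) ≈ 1379.8)
1/l = 1/(1384 - 3*sqrt(2))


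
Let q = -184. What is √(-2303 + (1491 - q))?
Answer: 2*I*√157 ≈ 25.06*I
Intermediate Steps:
√(-2303 + (1491 - q)) = √(-2303 + (1491 - 1*(-184))) = √(-2303 + (1491 + 184)) = √(-2303 + 1675) = √(-628) = 2*I*√157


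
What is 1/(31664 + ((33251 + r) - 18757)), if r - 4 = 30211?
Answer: 1/76373 ≈ 1.3094e-5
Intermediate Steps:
r = 30215 (r = 4 + 30211 = 30215)
1/(31664 + ((33251 + r) - 18757)) = 1/(31664 + ((33251 + 30215) - 18757)) = 1/(31664 + (63466 - 18757)) = 1/(31664 + 44709) = 1/76373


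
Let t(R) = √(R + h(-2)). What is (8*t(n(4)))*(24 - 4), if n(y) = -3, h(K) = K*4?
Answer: 160*I*√11 ≈ 530.66*I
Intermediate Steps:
h(K) = 4*K
t(R) = √(-8 + R) (t(R) = √(R + 4*(-2)) = √(R - 8) = √(-8 + R))
(8*t(n(4)))*(24 - 4) = (8*√(-8 - 3))*(24 - 4) = (8*√(-11))*20 = (8*(I*√11))*20 = (8*I*√11)*20 = 160*I*√11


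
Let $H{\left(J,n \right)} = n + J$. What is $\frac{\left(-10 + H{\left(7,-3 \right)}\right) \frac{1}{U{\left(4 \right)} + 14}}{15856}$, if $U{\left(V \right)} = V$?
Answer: $- \frac{1}{47568} \approx -2.1023 \cdot 10^{-5}$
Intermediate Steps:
$H{\left(J,n \right)} = J + n$
$\frac{\left(-10 + H{\left(7,-3 \right)}\right) \frac{1}{U{\left(4 \right)} + 14}}{15856} = \frac{\left(-10 + \left(7 - 3\right)\right) \frac{1}{4 + 14}}{15856} = \frac{\left(-10 + 4\right) \frac{1}{18}}{15856} = \frac{\left(-6\right) \frac{1}{18}}{15856} = \frac{1}{15856} \left(- \frac{1}{3}\right) = - \frac{1}{47568}$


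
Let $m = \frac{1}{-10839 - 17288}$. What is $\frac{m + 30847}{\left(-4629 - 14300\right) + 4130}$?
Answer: $- \frac{867633568}{416251473} \approx -2.0844$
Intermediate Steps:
$m = - \frac{1}{28127}$ ($m = \frac{1}{-28127} = - \frac{1}{28127} \approx -3.5553 \cdot 10^{-5}$)
$\frac{m + 30847}{\left(-4629 - 14300\right) + 4130} = \frac{- \frac{1}{28127} + 30847}{\left(-4629 - 14300\right) + 4130} = \frac{867633568}{28127 \left(-18929 + 4130\right)} = \frac{867633568}{28127 \left(-14799\right)} = \frac{867633568}{28127} \left(- \frac{1}{14799}\right) = - \frac{867633568}{416251473}$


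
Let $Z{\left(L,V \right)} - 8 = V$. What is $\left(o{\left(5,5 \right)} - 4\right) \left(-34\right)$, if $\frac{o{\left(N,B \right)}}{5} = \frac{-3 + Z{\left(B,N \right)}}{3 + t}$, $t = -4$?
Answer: $1836$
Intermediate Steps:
$Z{\left(L,V \right)} = 8 + V$
$o{\left(N,B \right)} = -25 - 5 N$ ($o{\left(N,B \right)} = 5 \frac{-3 + \left(8 + N\right)}{3 - 4} = 5 \frac{5 + N}{-1} = 5 \left(5 + N\right) \left(-1\right) = 5 \left(-5 - N\right) = -25 - 5 N$)
$\left(o{\left(5,5 \right)} - 4\right) \left(-34\right) = \left(\left(-25 - 25\right) - 4\right) \left(-34\right) = \left(-50 - 4\right) \left(-34\right) = \left(-54\right) \left(-34\right) = 1836$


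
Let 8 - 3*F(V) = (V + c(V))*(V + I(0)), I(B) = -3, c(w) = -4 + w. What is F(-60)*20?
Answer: -156080/3 ≈ -52027.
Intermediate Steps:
F(V) = 8/3 - (-4 + 2*V)*(-3 + V)/3 (F(V) = 8/3 - (V + (-4 + V))*(V - 3)/3 = 8/3 - (-4 + 2*V)*(-3 + V)/3)
F(-60)*20 = (-4/3 - 2/3*(-60)**2 + (10/3)*(-60))*20 = (-4/3 - 2/3*3600 - 200)*20 = (-4/3 - 2400 - 200)*20 = -7804/3*20 = -156080/3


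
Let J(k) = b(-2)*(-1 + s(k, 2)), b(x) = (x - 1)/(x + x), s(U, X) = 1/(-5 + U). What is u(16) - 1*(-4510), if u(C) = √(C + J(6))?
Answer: 4514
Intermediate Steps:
b(x) = (-1 + x)/(2*x) (b(x) = (-1 + x)/((2*x)) = (-1 + x)*(1/(2*x)) = (-1 + x)/(2*x))
J(k) = -¾ + 3/(4*(-5 + k)) (J(k) = ((½)*(-1 - 2)/(-2))*(-1 + 1/(-5 + k)) = ((½)*(-½)*(-3))*(-1 + 1/(-5 + k)) = 3*(-1 + 1/(-5 + k))/4 = -¾ + 3/(4*(-5 + k)))
u(C) = √C (u(C) = √(C + 3*(6 - 1*6)/(4*(-5 + 6))) = √(C + (¾)*(6 - 6)/1) = √(C + (¾)*1*0) = √(C + 0) = √C)
u(16) - 1*(-4510) = √16 - 1*(-4510) = 4 + 4510 = 4514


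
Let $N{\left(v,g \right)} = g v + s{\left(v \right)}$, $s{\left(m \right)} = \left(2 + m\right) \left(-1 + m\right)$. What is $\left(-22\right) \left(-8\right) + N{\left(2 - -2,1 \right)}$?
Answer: $198$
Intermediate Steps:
$s{\left(m \right)} = \left(-1 + m\right) \left(2 + m\right)$
$N{\left(v,g \right)} = -2 + v + v^{2} + g v$ ($N{\left(v,g \right)} = g v + \left(-2 + v + v^{2}\right) = -2 + v + v^{2} + g v$)
$\left(-22\right) \left(-8\right) + N{\left(2 - -2,1 \right)} = \left(-22\right) \left(-8\right) + \left(-2 + \left(2 - -2\right) + \left(2 - -2\right)^{2} + 1 \left(2 - -2\right)\right) = 176 + \left(-2 + \left(2 + 2\right) + \left(2 + 2\right)^{2} + 1 \left(2 + 2\right)\right) = 176 + \left(-2 + 4 + 4^{2} + 1 \cdot 4\right) = 176 + \left(-2 + 4 + 16 + 4\right) = 176 + 22 = 198$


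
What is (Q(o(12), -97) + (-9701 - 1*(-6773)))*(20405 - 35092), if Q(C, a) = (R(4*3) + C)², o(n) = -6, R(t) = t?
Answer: 42474804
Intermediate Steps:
Q(C, a) = (12 + C)² (Q(C, a) = (4*3 + C)² = (12 + C)²)
(Q(o(12), -97) + (-9701 - 1*(-6773)))*(20405 - 35092) = ((12 - 6)² + (-9701 - 1*(-6773)))*(20405 - 35092) = (6² + (-9701 + 6773))*(-14687) = (36 - 2928)*(-14687) = -2892*(-14687) = 42474804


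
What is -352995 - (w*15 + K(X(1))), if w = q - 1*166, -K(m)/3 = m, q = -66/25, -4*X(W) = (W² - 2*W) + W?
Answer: -1752327/5 ≈ -3.5047e+5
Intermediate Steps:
X(W) = -W²/4 + W/4 (X(W) = -((W² - 2*W) + W)/4 = -(W² - W)/4 = -W²/4 + W/4)
q = -66/25 (q = -66*1/25 = -66/25 ≈ -2.6400)
K(m) = -3*m
w = -4216/25 (w = -66/25 - 1*166 = -66/25 - 166 = -4216/25 ≈ -168.64)
-352995 - (w*15 + K(X(1))) = -352995 - (-4216/25*15 - 3*(1 - 1*1)/4) = -352995 - (-12648/5 - 3*(1 - 1)/4) = -352995 - (-12648/5 - 3*0/4) = -352995 - (-12648/5 - 3*0) = -352995 - (-12648/5 + 0) = -352995 - 1*(-12648/5) = -352995 + 12648/5 = -1752327/5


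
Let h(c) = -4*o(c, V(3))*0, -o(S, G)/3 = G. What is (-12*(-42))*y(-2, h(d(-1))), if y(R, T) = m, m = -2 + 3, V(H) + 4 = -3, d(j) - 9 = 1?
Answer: 504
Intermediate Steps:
d(j) = 10 (d(j) = 9 + 1 = 10)
V(H) = -7 (V(H) = -4 - 3 = -7)
m = 1
o(S, G) = -3*G
h(c) = 0 (h(c) = -(-12)*(-7)*0 = -4*21*0 = -84*0 = 0)
y(R, T) = 1
(-12*(-42))*y(-2, h(d(-1))) = -12*(-42)*1 = 504*1 = 504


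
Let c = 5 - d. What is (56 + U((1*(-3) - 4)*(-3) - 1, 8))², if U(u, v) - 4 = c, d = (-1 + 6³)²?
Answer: 2130745600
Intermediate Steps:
d = 46225 (d = (-1 + 216)² = 215² = 46225)
c = -46220 (c = 5 - 1*46225 = 5 - 46225 = -46220)
U(u, v) = -46216 (U(u, v) = 4 - 46220 = -46216)
(56 + U((1*(-3) - 4)*(-3) - 1, 8))² = (56 - 46216)² = (-46160)² = 2130745600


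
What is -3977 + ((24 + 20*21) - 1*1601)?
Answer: -5134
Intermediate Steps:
-3977 + ((24 + 20*21) - 1*1601) = -3977 + ((24 + 420) - 1601) = -3977 + (444 - 1601) = -3977 - 1157 = -5134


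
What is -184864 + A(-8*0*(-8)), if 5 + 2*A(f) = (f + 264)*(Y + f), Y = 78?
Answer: -349141/2 ≈ -1.7457e+5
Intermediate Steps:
A(f) = -5/2 + (78 + f)*(264 + f)/2 (A(f) = -5/2 + ((f + 264)*(78 + f))/2 = -5/2 + ((264 + f)*(78 + f))/2 = -5/2 + ((78 + f)*(264 + f))/2 = -5/2 + (78 + f)*(264 + f)/2)
-184864 + A(-8*0*(-8)) = -184864 + (20587/2 + (-8*0*(-8))**2/2 + 171*(-8*0*(-8))) = -184864 + (20587/2 + (0*(-8))**2/2 + 171*(0*(-8))) = -184864 + (20587/2 + (1/2)*0**2 + 171*0) = -184864 + (20587/2 + (1/2)*0 + 0) = -184864 + (20587/2 + 0 + 0) = -184864 + 20587/2 = -349141/2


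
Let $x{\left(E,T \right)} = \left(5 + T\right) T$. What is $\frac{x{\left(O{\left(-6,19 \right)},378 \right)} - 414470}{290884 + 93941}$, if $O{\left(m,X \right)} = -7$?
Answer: $- \frac{38528}{54975} \approx -0.70083$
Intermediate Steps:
$x{\left(E,T \right)} = T \left(5 + T\right)$
$\frac{x{\left(O{\left(-6,19 \right)},378 \right)} - 414470}{290884 + 93941} = \frac{378 \left(5 + 378\right) - 414470}{290884 + 93941} = \frac{378 \cdot 383 - 414470}{384825} = \left(144774 - 414470\right) \frac{1}{384825} = \left(-269696\right) \frac{1}{384825} = - \frac{38528}{54975}$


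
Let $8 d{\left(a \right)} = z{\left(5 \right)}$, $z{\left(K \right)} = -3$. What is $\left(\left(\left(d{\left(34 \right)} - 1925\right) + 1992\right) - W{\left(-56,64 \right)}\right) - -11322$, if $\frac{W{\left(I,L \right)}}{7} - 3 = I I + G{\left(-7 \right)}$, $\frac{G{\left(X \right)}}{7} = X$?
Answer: $- \frac{81931}{8} \approx -10241.0$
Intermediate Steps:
$d{\left(a \right)} = - \frac{3}{8}$ ($d{\left(a \right)} = \frac{1}{8} \left(-3\right) = - \frac{3}{8}$)
$G{\left(X \right)} = 7 X$
$W{\left(I,L \right)} = -322 + 7 I^{2}$ ($W{\left(I,L \right)} = 21 + 7 \left(I I + 7 \left(-7\right)\right) = 21 + 7 \left(I^{2} - 49\right) = 21 + 7 \left(-49 + I^{2}\right) = 21 + \left(-343 + 7 I^{2}\right) = -322 + 7 I^{2}$)
$\left(\left(\left(d{\left(34 \right)} - 1925\right) + 1992\right) - W{\left(-56,64 \right)}\right) - -11322 = \left(\left(\left(- \frac{3}{8} - 1925\right) + 1992\right) - \left(-322 + 7 \left(-56\right)^{2}\right)\right) - -11322 = \left(\left(- \frac{15403}{8} + 1992\right) - \left(-322 + 7 \cdot 3136\right)\right) + 11322 = \left(\frac{533}{8} - \left(-322 + 21952\right)\right) + 11322 = \left(\frac{533}{8} - 21630\right) + 11322 = - \frac{172507}{8} + 11322 = - \frac{81931}{8}$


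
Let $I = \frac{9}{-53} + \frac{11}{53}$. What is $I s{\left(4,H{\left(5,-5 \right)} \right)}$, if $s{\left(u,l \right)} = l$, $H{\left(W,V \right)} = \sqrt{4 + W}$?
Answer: $\frac{6}{53} \approx 0.11321$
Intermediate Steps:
$I = \frac{2}{53}$ ($I = 9 \left(- \frac{1}{53}\right) + 11 \cdot \frac{1}{53} = - \frac{9}{53} + \frac{11}{53} = \frac{2}{53} \approx 0.037736$)
$I s{\left(4,H{\left(5,-5 \right)} \right)} = \frac{2 \sqrt{4 + 5}}{53} = \frac{2 \sqrt{9}}{53} = \frac{2}{53} \cdot 3 = \frac{6}{53}$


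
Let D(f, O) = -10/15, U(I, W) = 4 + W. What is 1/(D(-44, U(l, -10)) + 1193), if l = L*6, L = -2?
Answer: 3/3577 ≈ 0.00083869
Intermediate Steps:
l = -12 (l = -2*6 = -12)
D(f, O) = -2/3 (D(f, O) = -10*1/15 = -2/3)
1/(D(-44, U(l, -10)) + 1193) = 1/(-2/3 + 1193) = 1/(3577/3) = 3/3577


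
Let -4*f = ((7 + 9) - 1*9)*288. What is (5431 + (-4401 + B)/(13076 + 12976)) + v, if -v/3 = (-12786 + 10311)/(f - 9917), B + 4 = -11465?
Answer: 245681987347/45247982 ≈ 5429.7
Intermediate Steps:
B = -11469 (B = -4 - 11465 = -11469)
f = -504 (f = -((7 + 9) - 1*9)*288/4 = -(16 - 9)*288/4 = -7*288/4 = -¼*2016 = -504)
v = -7425/10421 (v = -3*(-12786 + 10311)/(-504 - 9917) = -(-7425)/(-10421) = -(-7425)*(-1)/10421 = -3*2475/10421 = -7425/10421 ≈ -0.71250)
(5431 + (-4401 + B)/(13076 + 12976)) + v = (5431 + (-4401 - 11469)/(13076 + 12976)) - 7425/10421 = (5431 - 15870/26052) - 7425/10421 = (5431 - 15870*1/26052) - 7425/10421 = (5431 - 2645/4342) - 7425/10421 = 23578757/4342 - 7425/10421 = 245681987347/45247982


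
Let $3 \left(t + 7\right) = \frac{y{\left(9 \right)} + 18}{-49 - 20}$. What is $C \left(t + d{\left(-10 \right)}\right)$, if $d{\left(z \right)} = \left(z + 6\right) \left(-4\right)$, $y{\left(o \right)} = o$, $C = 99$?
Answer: $\frac{20196}{23} \approx 878.09$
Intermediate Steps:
$t = - \frac{164}{23}$ ($t = -7 + \frac{\left(9 + 18\right) \frac{1}{-49 - 20}}{3} = -7 + \frac{27 \frac{1}{-69}}{3} = -7 + \frac{27 \left(- \frac{1}{69}\right)}{3} = -7 + \frac{1}{3} \left(- \frac{9}{23}\right) = -7 - \frac{3}{23} = - \frac{164}{23} \approx -7.1304$)
$d{\left(z \right)} = -24 - 4 z$ ($d{\left(z \right)} = \left(6 + z\right) \left(-4\right) = -24 - 4 z$)
$C \left(t + d{\left(-10 \right)}\right) = 99 \left(- \frac{164}{23} - -16\right) = 99 \left(- \frac{164}{23} + \left(-24 + 40\right)\right) = 99 \left(- \frac{164}{23} + 16\right) = 99 \cdot \frac{204}{23} = \frac{20196}{23}$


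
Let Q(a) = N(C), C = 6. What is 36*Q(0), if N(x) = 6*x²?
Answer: 7776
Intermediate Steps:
Q(a) = 216 (Q(a) = 6*6² = 6*36 = 216)
36*Q(0) = 36*216 = 7776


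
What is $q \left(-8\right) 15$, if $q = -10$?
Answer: $1200$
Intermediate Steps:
$q \left(-8\right) 15 = \left(-10\right) \left(-8\right) 15 = 80 \cdot 15 = 1200$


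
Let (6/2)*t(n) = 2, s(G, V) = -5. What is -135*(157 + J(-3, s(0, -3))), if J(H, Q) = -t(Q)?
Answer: -21105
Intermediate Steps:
t(n) = ⅔ (t(n) = (⅓)*2 = ⅔)
J(H, Q) = -⅔ (J(H, Q) = -1*⅔ = -⅔)
-135*(157 + J(-3, s(0, -3))) = -135*(157 - ⅔) = -135*469/3 = -21105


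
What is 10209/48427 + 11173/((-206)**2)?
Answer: 974303995/2055048172 ≈ 0.47410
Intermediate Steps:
10209/48427 + 11173/((-206)**2) = 10209*(1/48427) + 11173/42436 = 10209/48427 + 11173*(1/42436) = 10209/48427 + 11173/42436 = 974303995/2055048172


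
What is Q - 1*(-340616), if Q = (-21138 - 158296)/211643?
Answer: 72088812654/211643 ≈ 3.4062e+5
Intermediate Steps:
Q = -179434/211643 (Q = -179434*1/211643 = -179434/211643 ≈ -0.84781)
Q - 1*(-340616) = -179434/211643 - 1*(-340616) = -179434/211643 + 340616 = 72088812654/211643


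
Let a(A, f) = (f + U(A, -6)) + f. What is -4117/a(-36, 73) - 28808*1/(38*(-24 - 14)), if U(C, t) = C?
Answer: -694017/39710 ≈ -17.477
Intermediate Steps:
a(A, f) = A + 2*f (a(A, f) = (f + A) + f = (A + f) + f = A + 2*f)
-4117/a(-36, 73) - 28808*1/(38*(-24 - 14)) = -4117/(-36 + 2*73) - 28808*1/(38*(-24 - 14)) = -4117/(-36 + 146) - 28808/((-38*38)) = -4117/110 - 28808/(-1444) = -4117*1/110 - 28808*(-1/1444) = -4117/110 + 7202/361 = -694017/39710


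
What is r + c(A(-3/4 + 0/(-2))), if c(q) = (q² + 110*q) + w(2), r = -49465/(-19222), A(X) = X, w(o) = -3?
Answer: -12665629/153776 ≈ -82.364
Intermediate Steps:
r = 49465/19222 (r = -49465*(-1/19222) = 49465/19222 ≈ 2.5734)
c(q) = -3 + q² + 110*q (c(q) = (q² + 110*q) - 3 = -3 + q² + 110*q)
r + c(A(-3/4 + 0/(-2))) = 49465/19222 + (-3 + (-3/4 + 0/(-2))² + 110*(-3/4 + 0/(-2))) = 49465/19222 + (-3 + (-3*¼ + 0*(-½))² + 110*(-3*¼ + 0*(-½))) = 49465/19222 + (-3 + (-¾ + 0)² + 110*(-¾ + 0)) = 49465/19222 + (-3 + (-¾)² + 110*(-¾)) = 49465/19222 + (-3 + 9/16 - 165/2) = 49465/19222 - 1359/16 = -12665629/153776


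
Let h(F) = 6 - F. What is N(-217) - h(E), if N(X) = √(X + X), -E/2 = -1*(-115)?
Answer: -236 + I*√434 ≈ -236.0 + 20.833*I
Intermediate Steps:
E = -230 (E = -(-2)*(-115) = -2*115 = -230)
N(X) = √2*√X (N(X) = √(2*X) = √2*√X)
N(-217) - h(E) = √2*√(-217) - (6 - 1*(-230)) = √2*(I*√217) - (6 + 230) = I*√434 - 1*236 = I*√434 - 236 = -236 + I*√434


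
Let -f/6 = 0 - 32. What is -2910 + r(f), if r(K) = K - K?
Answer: -2910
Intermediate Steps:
f = 192 (f = -6*(0 - 32) = -6*(-32) = 192)
r(K) = 0
-2910 + r(f) = -2910 + 0 = -2910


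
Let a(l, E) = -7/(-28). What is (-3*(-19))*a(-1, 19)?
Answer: 57/4 ≈ 14.250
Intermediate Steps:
a(l, E) = 1/4 (a(l, E) = -7*(-1/28) = 1/4)
(-3*(-19))*a(-1, 19) = -3*(-19)*(1/4) = 57*(1/4) = 57/4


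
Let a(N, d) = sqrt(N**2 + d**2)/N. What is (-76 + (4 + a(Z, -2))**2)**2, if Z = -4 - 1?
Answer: 2210241/625 + 23536*sqrt(29)/125 ≈ 4550.3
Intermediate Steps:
Z = -5
a(N, d) = sqrt(N**2 + d**2)/N
(-76 + (4 + a(Z, -2))**2)**2 = (-76 + (4 + sqrt((-5)**2 + (-2)**2)/(-5))**2)**2 = (-76 + (4 - sqrt(25 + 4)/5)**2)**2 = (-76 + (4 - sqrt(29)/5)**2)**2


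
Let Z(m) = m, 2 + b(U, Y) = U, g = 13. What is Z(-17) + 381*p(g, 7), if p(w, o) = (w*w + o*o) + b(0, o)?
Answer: 82279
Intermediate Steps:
b(U, Y) = -2 + U
p(w, o) = -2 + o² + w² (p(w, o) = (w*w + o*o) + (-2 + 0) = (w² + o²) - 2 = (o² + w²) - 2 = -2 + o² + w²)
Z(-17) + 381*p(g, 7) = -17 + 381*(-2 + 7² + 13²) = -17 + 381*(-2 + 49 + 169) = -17 + 381*216 = -17 + 82296 = 82279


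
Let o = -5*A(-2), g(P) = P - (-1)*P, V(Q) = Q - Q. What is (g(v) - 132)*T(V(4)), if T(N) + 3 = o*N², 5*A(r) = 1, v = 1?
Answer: 390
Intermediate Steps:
A(r) = ⅕ (A(r) = (⅕)*1 = ⅕)
V(Q) = 0
g(P) = 2*P (g(P) = P + P = 2*P)
o = -1 (o = -5*⅕ = -1)
T(N) = -3 - N²
(g(v) - 132)*T(V(4)) = (2*1 - 132)*(-3 - 1*0²) = (2 - 132)*(-3 - 1*0) = -130*(-3 + 0) = -130*(-3) = 390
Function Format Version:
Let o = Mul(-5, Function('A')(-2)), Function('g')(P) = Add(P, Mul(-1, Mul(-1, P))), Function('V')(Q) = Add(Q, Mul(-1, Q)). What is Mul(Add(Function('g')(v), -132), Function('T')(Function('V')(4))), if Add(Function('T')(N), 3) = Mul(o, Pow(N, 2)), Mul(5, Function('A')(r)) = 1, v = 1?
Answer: 390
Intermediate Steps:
Function('A')(r) = Rational(1, 5) (Function('A')(r) = Mul(Rational(1, 5), 1) = Rational(1, 5))
Function('V')(Q) = 0
Function('g')(P) = Mul(2, P) (Function('g')(P) = Add(P, P) = Mul(2, P))
o = -1 (o = Mul(-5, Rational(1, 5)) = -1)
Function('T')(N) = Add(-3, Mul(-1, Pow(N, 2)))
Mul(Add(Function('g')(v), -132), Function('T')(Function('V')(4))) = Mul(Add(Mul(2, 1), -132), Add(-3, Mul(-1, Pow(0, 2)))) = Mul(Add(2, -132), Add(-3, Mul(-1, 0))) = Mul(-130, Add(-3, 0)) = Mul(-130, -3) = 390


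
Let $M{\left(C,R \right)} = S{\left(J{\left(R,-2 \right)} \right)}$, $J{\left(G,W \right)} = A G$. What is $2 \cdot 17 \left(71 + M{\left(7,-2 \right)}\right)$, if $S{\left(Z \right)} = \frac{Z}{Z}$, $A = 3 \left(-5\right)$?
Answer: $2448$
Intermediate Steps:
$A = -15$
$J{\left(G,W \right)} = - 15 G$
$S{\left(Z \right)} = 1$
$M{\left(C,R \right)} = 1$
$2 \cdot 17 \left(71 + M{\left(7,-2 \right)}\right) = 2 \cdot 17 \left(71 + 1\right) = 34 \cdot 72 = 2448$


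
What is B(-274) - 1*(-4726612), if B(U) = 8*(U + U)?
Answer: 4722228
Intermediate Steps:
B(U) = 16*U (B(U) = 8*(2*U) = 16*U)
B(-274) - 1*(-4726612) = 16*(-274) - 1*(-4726612) = -4384 + 4726612 = 4722228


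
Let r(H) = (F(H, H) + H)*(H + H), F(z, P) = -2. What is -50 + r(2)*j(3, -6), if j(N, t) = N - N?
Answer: -50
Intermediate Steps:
j(N, t) = 0
r(H) = 2*H*(-2 + H) (r(H) = (-2 + H)*(H + H) = (-2 + H)*(2*H) = 2*H*(-2 + H))
-50 + r(2)*j(3, -6) = -50 + (2*2*(-2 + 2))*0 = -50 + (2*2*0)*0 = -50 + 0*0 = -50 + 0 = -50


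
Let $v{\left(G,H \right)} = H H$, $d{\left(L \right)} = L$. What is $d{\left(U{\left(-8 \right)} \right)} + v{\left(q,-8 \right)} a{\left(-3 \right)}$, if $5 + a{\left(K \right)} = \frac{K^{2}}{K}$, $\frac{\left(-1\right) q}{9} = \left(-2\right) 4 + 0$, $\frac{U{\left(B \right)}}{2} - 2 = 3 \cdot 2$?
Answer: $-496$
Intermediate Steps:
$U{\left(B \right)} = 16$ ($U{\left(B \right)} = 4 + 2 \cdot 3 \cdot 2 = 4 + 2 \cdot 6 = 4 + 12 = 16$)
$q = 72$ ($q = - 9 \left(\left(-2\right) 4 + 0\right) = - 9 \left(-8 + 0\right) = \left(-9\right) \left(-8\right) = 72$)
$v{\left(G,H \right)} = H^{2}$
$a{\left(K \right)} = -5 + K$ ($a{\left(K \right)} = -5 + \frac{K^{2}}{K} = -5 + K$)
$d{\left(U{\left(-8 \right)} \right)} + v{\left(q,-8 \right)} a{\left(-3 \right)} = 16 + \left(-8\right)^{2} \left(-5 - 3\right) = 16 + 64 \left(-8\right) = 16 - 512 = -496$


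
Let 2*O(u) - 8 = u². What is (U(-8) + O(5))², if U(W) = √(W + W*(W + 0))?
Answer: 1313/4 + 66*√14 ≈ 575.20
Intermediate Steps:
U(W) = √(W + W²) (U(W) = √(W + W*W) = √(W + W²))
O(u) = 4 + u²/2
(U(-8) + O(5))² = (√(-8*(1 - 8)) + (4 + (½)*5²))² = (√(-8*(-7)) + (4 + (½)*25))² = (√56 + (4 + 25/2))² = (2*√14 + 33/2)² = (33/2 + 2*√14)²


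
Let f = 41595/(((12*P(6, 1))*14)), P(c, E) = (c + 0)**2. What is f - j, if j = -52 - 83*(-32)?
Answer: -5235799/2016 ≈ -2597.1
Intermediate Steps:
P(c, E) = c**2
j = 2604 (j = -52 + 2656 = 2604)
f = 13865/2016 (f = 41595/(((12*6**2)*14)) = 41595/(((12*36)*14)) = 41595/((432*14)) = 41595/6048 = 41595*(1/6048) = 13865/2016 ≈ 6.8775)
f - j = 13865/2016 - 1*2604 = 13865/2016 - 2604 = -5235799/2016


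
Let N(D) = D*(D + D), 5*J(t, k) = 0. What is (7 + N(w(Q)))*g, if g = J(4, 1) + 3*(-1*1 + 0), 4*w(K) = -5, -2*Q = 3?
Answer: -243/8 ≈ -30.375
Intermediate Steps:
Q = -3/2 (Q = -1/2*3 = -3/2 ≈ -1.5000)
w(K) = -5/4 (w(K) = (1/4)*(-5) = -5/4)
J(t, k) = 0 (J(t, k) = (1/5)*0 = 0)
g = -3 (g = 0 + 3*(-1*1 + 0) = 0 + 3*(-1 + 0) = 0 + 3*(-1) = 0 - 3 = -3)
N(D) = 2*D**2 (N(D) = D*(2*D) = 2*D**2)
(7 + N(w(Q)))*g = (7 + 2*(-5/4)**2)*(-3) = (7 + 2*(25/16))*(-3) = (7 + 25/8)*(-3) = (81/8)*(-3) = -243/8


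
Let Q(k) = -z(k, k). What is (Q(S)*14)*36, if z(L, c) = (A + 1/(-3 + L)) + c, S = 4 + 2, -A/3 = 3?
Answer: 1344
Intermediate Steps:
A = -9 (A = -3*3 = -9)
S = 6
z(L, c) = -9 + c + 1/(-3 + L) (z(L, c) = (-9 + 1/(-3 + L)) + c = -9 + c + 1/(-3 + L))
Q(k) = -(28 + k² - 12*k)/(-3 + k) (Q(k) = -(28 - 9*k - 3*k + k*k)/(-3 + k) = -(28 - 9*k - 3*k + k²)/(-3 + k) = -(28 + k² - 12*k)/(-3 + k))
(Q(S)*14)*36 = (((-28 - 1*6² + 12*6)/(-3 + 6))*14)*36 = (((-28 - 1*36 + 72)/3)*14)*36 = (((-28 - 36 + 72)/3)*14)*36 = (((⅓)*8)*14)*36 = ((8/3)*14)*36 = (112/3)*36 = 1344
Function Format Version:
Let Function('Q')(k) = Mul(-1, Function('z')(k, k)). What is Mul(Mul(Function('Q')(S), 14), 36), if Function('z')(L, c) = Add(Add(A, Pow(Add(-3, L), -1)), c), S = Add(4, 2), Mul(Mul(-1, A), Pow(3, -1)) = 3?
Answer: 1344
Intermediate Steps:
A = -9 (A = Mul(-3, 3) = -9)
S = 6
Function('z')(L, c) = Add(-9, c, Pow(Add(-3, L), -1)) (Function('z')(L, c) = Add(Add(-9, Pow(Add(-3, L), -1)), c) = Add(-9, c, Pow(Add(-3, L), -1)))
Function('Q')(k) = Mul(-1, Pow(Add(-3, k), -1), Add(28, Pow(k, 2), Mul(-12, k))) (Function('Q')(k) = Mul(-1, Mul(Pow(Add(-3, k), -1), Add(28, Mul(-9, k), Mul(-3, k), Mul(k, k)))) = Mul(-1, Mul(Pow(Add(-3, k), -1), Add(28, Mul(-9, k), Mul(-3, k), Pow(k, 2)))) = Mul(-1, Mul(Pow(Add(-3, k), -1), Add(28, Pow(k, 2), Mul(-12, k)))) = Mul(-1, Pow(Add(-3, k), -1), Add(28, Pow(k, 2), Mul(-12, k))))
Mul(Mul(Function('Q')(S), 14), 36) = Mul(Mul(Mul(Pow(Add(-3, 6), -1), Add(-28, Mul(-1, Pow(6, 2)), Mul(12, 6))), 14), 36) = Mul(Mul(Mul(Pow(3, -1), Add(-28, Mul(-1, 36), 72)), 14), 36) = Mul(Mul(Mul(Rational(1, 3), Add(-28, -36, 72)), 14), 36) = Mul(Mul(Mul(Rational(1, 3), 8), 14), 36) = Mul(Mul(Rational(8, 3), 14), 36) = Mul(Rational(112, 3), 36) = 1344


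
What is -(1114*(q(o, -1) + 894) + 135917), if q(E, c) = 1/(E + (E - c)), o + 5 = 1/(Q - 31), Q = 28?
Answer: -32819815/29 ≈ -1.1317e+6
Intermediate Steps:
o = -16/3 (o = -5 + 1/(28 - 31) = -5 + 1/(-3) = -5 - ⅓ = -16/3 ≈ -5.3333)
q(E, c) = 1/(-c + 2*E)
-(1114*(q(o, -1) + 894) + 135917) = -(1114*(1/(-1*(-1) + 2*(-16/3)) + 894) + 135917) = -(1114*(1/(1 - 32/3) + 894) + 135917) = -(1114*(1/(-29/3) + 894) + 135917) = -(1114*(-3/29 + 894) + 135917) = -(1114*(25923/29) + 135917) = -(28878222/29 + 135917) = -1*32819815/29 = -32819815/29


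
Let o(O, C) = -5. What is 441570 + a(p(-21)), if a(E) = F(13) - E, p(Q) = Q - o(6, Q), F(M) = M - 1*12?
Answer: 441587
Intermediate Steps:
F(M) = -12 + M (F(M) = M - 12 = -12 + M)
p(Q) = 5 + Q (p(Q) = Q - 1*(-5) = Q + 5 = 5 + Q)
a(E) = 1 - E (a(E) = (-12 + 13) - E = 1 - E)
441570 + a(p(-21)) = 441570 + (1 - (5 - 21)) = 441570 + (1 - 1*(-16)) = 441570 + (1 + 16) = 441570 + 17 = 441587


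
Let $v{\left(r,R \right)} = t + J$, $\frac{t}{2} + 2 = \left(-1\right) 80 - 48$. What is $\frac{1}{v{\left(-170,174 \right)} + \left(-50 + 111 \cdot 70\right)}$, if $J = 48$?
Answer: $\frac{1}{7508} \approx 0.00013319$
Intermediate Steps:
$t = -260$ ($t = -4 + 2 \left(\left(-1\right) 80 - 48\right) = -4 + 2 \left(-80 - 48\right) = -4 + 2 \left(-128\right) = -4 - 256 = -260$)
$v{\left(r,R \right)} = -212$ ($v{\left(r,R \right)} = -260 + 48 = -212$)
$\frac{1}{v{\left(-170,174 \right)} + \left(-50 + 111 \cdot 70\right)} = \frac{1}{-212 + \left(-50 + 111 \cdot 70\right)} = \frac{1}{-212 + \left(-50 + 7770\right)} = \frac{1}{-212 + 7720} = \frac{1}{7508}$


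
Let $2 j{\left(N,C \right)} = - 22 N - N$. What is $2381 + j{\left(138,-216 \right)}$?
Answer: $794$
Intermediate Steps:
$j{\left(N,C \right)} = - \frac{23 N}{2}$ ($j{\left(N,C \right)} = \frac{- 22 N - N}{2} = \frac{\left(-23\right) N}{2} = - \frac{23 N}{2}$)
$2381 + j{\left(138,-216 \right)} = 2381 - 1587 = 794$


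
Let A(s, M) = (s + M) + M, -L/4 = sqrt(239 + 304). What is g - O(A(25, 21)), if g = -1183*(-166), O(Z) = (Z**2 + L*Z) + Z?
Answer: 191822 + 268*sqrt(543) ≈ 1.9807e+5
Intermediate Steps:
L = -4*sqrt(543) (L = -4*sqrt(239 + 304) = -4*sqrt(543) ≈ -93.209)
A(s, M) = s + 2*M (A(s, M) = (M + s) + M = s + 2*M)
O(Z) = Z + Z**2 - 4*Z*sqrt(543) (O(Z) = (Z**2 + (-4*sqrt(543))*Z) + Z = (Z**2 - 4*Z*sqrt(543)) + Z = Z + Z**2 - 4*Z*sqrt(543))
g = 196378
g - O(A(25, 21)) = 196378 - (25 + 2*21)*(1 + (25 + 2*21) - 4*sqrt(543)) = 196378 - (25 + 42)*(1 + (25 + 42) - 4*sqrt(543)) = 196378 - 67*(1 + 67 - 4*sqrt(543)) = 196378 - 67*(68 - 4*sqrt(543)) = 196378 - (4556 - 268*sqrt(543)) = 196378 + (-4556 + 268*sqrt(543)) = 191822 + 268*sqrt(543)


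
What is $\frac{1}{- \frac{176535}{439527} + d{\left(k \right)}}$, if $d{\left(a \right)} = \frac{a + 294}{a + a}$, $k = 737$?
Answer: $\frac{19632206}{5846659} \approx 3.3578$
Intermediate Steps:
$d{\left(a \right)} = \frac{294 + a}{2 a}$
$\frac{1}{- \frac{176535}{439527} + d{\left(k \right)}} = \frac{1}{- \frac{176535}{439527} + \frac{294 + 737}{2 \cdot 737}} = \frac{1}{\left(-176535\right) \frac{1}{439527} + \frac{1}{2} \cdot \frac{1}{737} \cdot 1031} = \frac{1}{- \frac{58845}{146509} + \frac{1031}{1474}} = \frac{1}{\frac{5846659}{19632206}} = \frac{19632206}{5846659}$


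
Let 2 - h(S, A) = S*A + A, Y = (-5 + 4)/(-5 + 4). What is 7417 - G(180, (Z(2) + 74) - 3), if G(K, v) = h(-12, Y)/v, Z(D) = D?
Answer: 541428/73 ≈ 7416.8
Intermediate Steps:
Y = 1 (Y = -1/(-1) = -1*(-1) = 1)
h(S, A) = 2 - A - A*S (h(S, A) = 2 - (S*A + A) = 2 - (A*S + A) = 2 - (A + A*S) = 2 + (-A - A*S) = 2 - A - A*S)
G(K, v) = 13/v (G(K, v) = (2 - 1*1 - 1*1*(-12))/v = (2 - 1 + 12)/v = 13/v)
7417 - G(180, (Z(2) + 74) - 3) = 7417 - 13/((2 + 74) - 3) = 7417 - 13/(76 - 3) = 7417 - 13/73 = 541428/73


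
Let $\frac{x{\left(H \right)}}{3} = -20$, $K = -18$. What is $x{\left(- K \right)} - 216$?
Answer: $-276$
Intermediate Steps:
$x{\left(H \right)} = -60$ ($x{\left(H \right)} = 3 \left(-20\right) = -60$)
$x{\left(- K \right)} - 216 = -60 - 216 = -276$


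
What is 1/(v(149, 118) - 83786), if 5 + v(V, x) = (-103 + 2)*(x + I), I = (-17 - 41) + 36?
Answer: -1/93487 ≈ -1.0697e-5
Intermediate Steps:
I = -22 (I = -58 + 36 = -22)
v(V, x) = 2217 - 101*x (v(V, x) = -5 + (-103 + 2)*(x - 22) = -5 - 101*(-22 + x) = -5 + (2222 - 101*x) = 2217 - 101*x)
1/(v(149, 118) - 83786) = 1/((2217 - 101*118) - 83786) = 1/((2217 - 11918) - 83786) = 1/(-9701 - 83786) = 1/(-93487) = -1/93487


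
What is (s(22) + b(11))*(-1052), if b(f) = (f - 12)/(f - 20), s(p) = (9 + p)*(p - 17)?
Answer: -1468592/9 ≈ -1.6318e+5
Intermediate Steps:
s(p) = (-17 + p)*(9 + p) (s(p) = (9 + p)*(-17 + p) = (-17 + p)*(9 + p))
b(f) = (-12 + f)/(-20 + f)
(s(22) + b(11))*(-1052) = ((-153 + 22**2 - 8*22) + (-12 + 11)/(-20 + 11))*(-1052) = ((-153 + 484 - 176) - 1/(-9))*(-1052) = (155 - 1/9*(-1))*(-1052) = (155 + 1/9)*(-1052) = (1396/9)*(-1052) = -1468592/9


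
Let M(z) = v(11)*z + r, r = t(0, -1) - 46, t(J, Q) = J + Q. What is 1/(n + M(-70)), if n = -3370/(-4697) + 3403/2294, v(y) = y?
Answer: -10774918/8779393335 ≈ -0.0012273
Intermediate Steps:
n = 23714671/10774918 (n = -3370*(-1/4697) + 3403*(1/2294) = 3370/4697 + 3403/2294 = 23714671/10774918 ≈ 2.2009)
r = -47 (r = (0 - 1) - 46 = -1 - 46 = -47)
M(z) = -47 + 11*z (M(z) = 11*z - 47 = -47 + 11*z)
1/(n + M(-70)) = 1/(23714671/10774918 + (-47 + 11*(-70))) = 1/(23714671/10774918 + (-47 - 770)) = 1/(23714671/10774918 - 817) = 1/(-8779393335/10774918) = -10774918/8779393335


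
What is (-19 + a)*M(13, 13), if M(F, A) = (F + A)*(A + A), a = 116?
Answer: 65572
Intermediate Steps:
M(F, A) = 2*A*(A + F) (M(F, A) = (A + F)*(2*A) = 2*A*(A + F))
(-19 + a)*M(13, 13) = (-19 + 116)*(2*13*(13 + 13)) = 97*(2*13*26) = 97*676 = 65572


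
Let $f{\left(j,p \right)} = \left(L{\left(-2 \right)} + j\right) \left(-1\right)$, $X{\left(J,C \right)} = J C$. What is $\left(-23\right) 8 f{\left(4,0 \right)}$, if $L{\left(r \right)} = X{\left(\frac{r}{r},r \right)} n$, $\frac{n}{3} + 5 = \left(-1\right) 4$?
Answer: $10672$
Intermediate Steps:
$X{\left(J,C \right)} = C J$
$n = -27$ ($n = -15 + 3 \left(\left(-1\right) 4\right) = -15 + 3 \left(-4\right) = -15 - 12 = -27$)
$L{\left(r \right)} = - 27 r$ ($L{\left(r \right)} = r \frac{r}{r} \left(-27\right) = r 1 \left(-27\right) = r \left(-27\right) = - 27 r$)
$f{\left(j,p \right)} = -54 - j$ ($f{\left(j,p \right)} = \left(\left(-27\right) \left(-2\right) + j\right) \left(-1\right) = \left(54 + j\right) \left(-1\right) = -54 - j$)
$\left(-23\right) 8 f{\left(4,0 \right)} = \left(-23\right) 8 \left(-54 - 4\right) = - 184 \left(-54 - 4\right) = \left(-184\right) \left(-58\right) = 10672$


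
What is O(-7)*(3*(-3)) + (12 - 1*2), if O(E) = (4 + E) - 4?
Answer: 73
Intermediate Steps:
O(E) = E
O(-7)*(3*(-3)) + (12 - 1*2) = -21*(-3) + (12 - 1*2) = -7*(-9) + (12 - 2) = 63 + 10 = 73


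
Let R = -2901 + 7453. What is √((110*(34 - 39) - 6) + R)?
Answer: 6*√111 ≈ 63.214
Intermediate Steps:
R = 4552
√((110*(34 - 39) - 6) + R) = √((110*(34 - 39) - 6) + 4552) = √((110*(-5) - 6) + 4552) = √((-550 - 6) + 4552) = √(-556 + 4552) = √3996 = 6*√111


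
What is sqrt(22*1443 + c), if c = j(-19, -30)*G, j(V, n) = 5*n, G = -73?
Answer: 6*sqrt(1186) ≈ 206.63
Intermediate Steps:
c = 10950 (c = (5*(-30))*(-73) = -150*(-73) = 10950)
sqrt(22*1443 + c) = sqrt(22*1443 + 10950) = sqrt(31746 + 10950) = sqrt(42696) = 6*sqrt(1186)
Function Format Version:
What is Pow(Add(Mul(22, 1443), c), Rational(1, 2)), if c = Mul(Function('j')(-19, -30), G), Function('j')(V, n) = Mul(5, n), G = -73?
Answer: Mul(6, Pow(1186, Rational(1, 2))) ≈ 206.63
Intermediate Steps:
c = 10950 (c = Mul(Mul(5, -30), -73) = Mul(-150, -73) = 10950)
Pow(Add(Mul(22, 1443), c), Rational(1, 2)) = Pow(Add(Mul(22, 1443), 10950), Rational(1, 2)) = Pow(Add(31746, 10950), Rational(1, 2)) = Pow(42696, Rational(1, 2)) = Mul(6, Pow(1186, Rational(1, 2)))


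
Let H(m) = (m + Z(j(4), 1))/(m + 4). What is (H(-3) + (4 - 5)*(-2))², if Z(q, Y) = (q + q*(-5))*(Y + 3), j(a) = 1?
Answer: 289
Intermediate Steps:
Z(q, Y) = -4*q*(3 + Y) (Z(q, Y) = (q - 5*q)*(3 + Y) = (-4*q)*(3 + Y) = -4*q*(3 + Y))
H(m) = (-16 + m)/(4 + m) (H(m) = (m - 4*1*(3 + 1))/(m + 4) = (m - 4*1*4)/(4 + m) = (m - 16)/(4 + m) = (-16 + m)/(4 + m))
(H(-3) + (4 - 5)*(-2))² = ((-16 - 3)/(4 - 3) + (4 - 5)*(-2))² = (-19/1 - 1*(-2))² = (1*(-19) + 2)² = (-19 + 2)² = (-17)² = 289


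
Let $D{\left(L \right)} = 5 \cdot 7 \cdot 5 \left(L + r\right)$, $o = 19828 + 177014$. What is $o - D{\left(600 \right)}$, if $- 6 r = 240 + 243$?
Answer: $\frac{211859}{2} \approx 1.0593 \cdot 10^{5}$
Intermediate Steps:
$r = - \frac{161}{2}$ ($r = - \frac{240 + 243}{6} = \left(- \frac{1}{6}\right) 483 = - \frac{161}{2} \approx -80.5$)
$o = 196842$
$D{\left(L \right)} = - \frac{28175}{2} + 175 L$ ($D{\left(L \right)} = 5 \cdot 7 \cdot 5 \left(L - \frac{161}{2}\right) = 35 \cdot 5 \left(- \frac{161}{2} + L\right) = 175 \left(- \frac{161}{2} + L\right) = - \frac{28175}{2} + 175 L$)
$o - D{\left(600 \right)} = 196842 - \left(- \frac{28175}{2} + 175 \cdot 600\right) = 196842 - \left(- \frac{28175}{2} + 105000\right) = 196842 - \frac{181825}{2} = \frac{211859}{2}$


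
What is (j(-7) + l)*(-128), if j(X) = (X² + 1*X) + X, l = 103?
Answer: -17664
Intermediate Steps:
j(X) = X² + 2*X (j(X) = (X² + X) + X = (X + X²) + X = X² + 2*X)
(j(-7) + l)*(-128) = (-7*(2 - 7) + 103)*(-128) = (-7*(-5) + 103)*(-128) = (35 + 103)*(-128) = 138*(-128) = -17664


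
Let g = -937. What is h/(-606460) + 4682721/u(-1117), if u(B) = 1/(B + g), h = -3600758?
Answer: -2916559816256441/303230 ≈ -9.6183e+9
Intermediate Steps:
u(B) = 1/(-937 + B) (u(B) = 1/(B - 937) = 1/(-937 + B))
h/(-606460) + 4682721/u(-1117) = -3600758/(-606460) + 4682721/(1/(-937 - 1117)) = -3600758*(-1/606460) + 4682721/(1/(-2054)) = 1800379/303230 + 4682721/(-1/2054) = 1800379/303230 + 4682721*(-2054) = 1800379/303230 - 9618308934 = -2916559816256441/303230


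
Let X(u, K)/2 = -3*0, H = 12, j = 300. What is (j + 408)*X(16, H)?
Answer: 0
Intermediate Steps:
X(u, K) = 0 (X(u, K) = 2*(-3*0) = 2*0 = 0)
(j + 408)*X(16, H) = (300 + 408)*0 = 708*0 = 0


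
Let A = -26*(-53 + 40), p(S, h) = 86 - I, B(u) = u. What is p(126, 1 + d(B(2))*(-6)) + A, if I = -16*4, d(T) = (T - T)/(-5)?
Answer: 488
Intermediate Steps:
d(T) = 0 (d(T) = 0*(-⅕) = 0)
I = -64
p(S, h) = 150 (p(S, h) = 86 - 1*(-64) = 86 + 64 = 150)
A = 338 (A = -26*(-13) = 338)
p(126, 1 + d(B(2))*(-6)) + A = 150 + 338 = 488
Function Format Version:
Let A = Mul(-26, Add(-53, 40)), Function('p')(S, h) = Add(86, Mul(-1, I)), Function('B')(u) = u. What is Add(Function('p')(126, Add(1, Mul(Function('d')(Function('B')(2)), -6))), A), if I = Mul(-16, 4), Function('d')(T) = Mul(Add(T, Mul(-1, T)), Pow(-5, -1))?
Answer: 488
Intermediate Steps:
Function('d')(T) = 0 (Function('d')(T) = Mul(0, Rational(-1, 5)) = 0)
I = -64
Function('p')(S, h) = 150 (Function('p')(S, h) = Add(86, Mul(-1, -64)) = Add(86, 64) = 150)
A = 338 (A = Mul(-26, -13) = 338)
Add(Function('p')(126, Add(1, Mul(Function('d')(Function('B')(2)), -6))), A) = Add(150, 338) = 488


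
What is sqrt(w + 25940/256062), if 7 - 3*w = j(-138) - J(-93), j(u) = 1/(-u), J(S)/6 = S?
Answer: I*sqrt(6367110556278106)/5889426 ≈ 13.549*I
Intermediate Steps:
J(S) = 6*S
j(u) = -1/u
w = -76039/414 (w = 7/3 - (-1/(-138) - 6*(-93))/3 = 7/3 - (-1*(-1/138) - 1*(-558))/3 = 7/3 - (1/138 + 558)/3 = 7/3 - 1/3*77005/138 = 7/3 - 77005/414 = -76039/414 ≈ -183.67)
sqrt(w + 25940/256062) = sqrt(-76039/414 + 25940/256062) = sqrt(-76039/414 + 25940*(1/256062)) = sqrt(-76039/414 + 12970/128031) = sqrt(-3243326543/17668278) = I*sqrt(6367110556278106)/5889426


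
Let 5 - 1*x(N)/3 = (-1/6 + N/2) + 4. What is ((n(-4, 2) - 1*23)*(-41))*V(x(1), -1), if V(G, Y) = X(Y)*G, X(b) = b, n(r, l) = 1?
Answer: -1804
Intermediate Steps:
x(N) = 7/2 - 3*N/2 (x(N) = 15 - 3*((-1/6 + N/2) + 4) = 15 - 3*((-1*⅙ + N*(½)) + 4) = 15 - 3*((-⅙ + N/2) + 4) = 15 - 3*(23/6 + N/2) = 15 + (-23/2 - 3*N/2) = 7/2 - 3*N/2)
V(G, Y) = G*Y (V(G, Y) = Y*G = G*Y)
((n(-4, 2) - 1*23)*(-41))*V(x(1), -1) = ((1 - 1*23)*(-41))*((7/2 - 3/2*1)*(-1)) = ((1 - 23)*(-41))*((7/2 - 3/2)*(-1)) = (-22*(-41))*(2*(-1)) = 902*(-2) = -1804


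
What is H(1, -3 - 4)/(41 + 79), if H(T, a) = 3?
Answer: 1/40 ≈ 0.025000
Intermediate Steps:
H(1, -3 - 4)/(41 + 79) = 3/(41 + 79) = 3/120 = (1/120)*3 = 1/40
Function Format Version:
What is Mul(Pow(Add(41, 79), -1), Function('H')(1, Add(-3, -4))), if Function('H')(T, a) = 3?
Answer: Rational(1, 40) ≈ 0.025000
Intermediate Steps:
Mul(Pow(Add(41, 79), -1), Function('H')(1, Add(-3, -4))) = Mul(Pow(Add(41, 79), -1), 3) = Mul(Pow(120, -1), 3) = Mul(Rational(1, 120), 3) = Rational(1, 40)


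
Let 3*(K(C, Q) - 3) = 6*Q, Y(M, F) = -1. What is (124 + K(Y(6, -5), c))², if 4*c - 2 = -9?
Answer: 61009/4 ≈ 15252.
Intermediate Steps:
c = -7/4 (c = ½ + (¼)*(-9) = ½ - 9/4 = -7/4 ≈ -1.7500)
K(C, Q) = 3 + 2*Q (K(C, Q) = 3 + (6*Q)/3 = 3 + 2*Q)
(124 + K(Y(6, -5), c))² = (124 + (3 + 2*(-7/4)))² = (124 + (3 - 7/2))² = (124 - ½)² = (247/2)² = 61009/4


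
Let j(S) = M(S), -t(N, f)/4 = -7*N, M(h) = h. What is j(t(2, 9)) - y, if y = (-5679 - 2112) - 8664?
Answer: 16511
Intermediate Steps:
t(N, f) = 28*N (t(N, f) = -(-28)*N = 28*N)
y = -16455 (y = -7791 - 8664 = -16455)
j(S) = S
j(t(2, 9)) - y = 28*2 - 1*(-16455) = 56 + 16455 = 16511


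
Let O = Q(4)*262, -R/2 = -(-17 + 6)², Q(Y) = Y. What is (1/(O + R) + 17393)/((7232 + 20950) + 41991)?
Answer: 22436971/90523170 ≈ 0.24786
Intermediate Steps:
R = 242 (R = -(-2)*(-17 + 6)² = -(-2)*(-11)² = -(-2)*121 = -2*(-121) = 242)
O = 1048 (O = 4*262 = 1048)
(1/(O + R) + 17393)/((7232 + 20950) + 41991) = (1/(1048 + 242) + 17393)/((7232 + 20950) + 41991) = (1/1290 + 17393)/(28182 + 41991) = (1/1290 + 17393)/70173 = (22436971/1290)*(1/70173) = 22436971/90523170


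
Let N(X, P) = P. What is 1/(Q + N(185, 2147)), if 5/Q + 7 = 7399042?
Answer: 1479807/3177145630 ≈ 0.00046577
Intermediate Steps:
Q = 1/1479807 (Q = 5/(-7 + 7399042) = 5/7399035 = 5*(1/7399035) = 1/1479807 ≈ 6.7576e-7)
1/(Q + N(185, 2147)) = 1/(1/1479807 + 2147) = 1/(3177145630/1479807) = 1479807/3177145630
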